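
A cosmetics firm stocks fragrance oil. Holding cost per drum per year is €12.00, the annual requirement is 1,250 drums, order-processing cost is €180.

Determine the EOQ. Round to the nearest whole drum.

Q* = √(2·D·S / H) = √(2·1,250·180 / 12) = √37,500.0 ≈ 193.65

194 drums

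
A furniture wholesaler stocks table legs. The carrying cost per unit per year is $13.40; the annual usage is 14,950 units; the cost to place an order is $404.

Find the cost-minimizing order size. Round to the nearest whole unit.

2DS/H = 2·14,950·404/13.4 = 901,462.69
EOQ = √901,462.69 ≈ 949.45

949 units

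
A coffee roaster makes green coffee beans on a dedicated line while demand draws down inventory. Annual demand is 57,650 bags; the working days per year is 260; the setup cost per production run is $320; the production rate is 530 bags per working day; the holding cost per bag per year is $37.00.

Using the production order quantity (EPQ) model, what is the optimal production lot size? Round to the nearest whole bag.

d = 57,650/260 = 221.7308 bags/day;  effective holding cost H(1 − d/p) = 37·(1 − 221.7308/530) = 21.52068
Q* = √(2DS / H_eff) = √(2·57,650·320 / 21.52068) ≈ 1,309.37

1,309 bags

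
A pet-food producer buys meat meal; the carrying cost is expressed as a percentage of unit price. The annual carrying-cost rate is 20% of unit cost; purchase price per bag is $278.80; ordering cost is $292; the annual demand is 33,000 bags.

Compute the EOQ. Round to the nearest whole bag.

588 bags

Holding cost per bag per year: H = 20% × $278.8 = $55.7600
Optimal lot size Q* = (2 × 33,000 × $292 / $55.76)^½ ≈ 587.90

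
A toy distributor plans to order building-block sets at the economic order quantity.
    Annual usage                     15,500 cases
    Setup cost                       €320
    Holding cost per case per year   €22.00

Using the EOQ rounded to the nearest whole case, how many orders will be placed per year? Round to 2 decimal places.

2DS/H = 2·15,500·320/22 = 450,909.09
EOQ = √450,909.09 ≈ 671.50 → Q = 671
Orders per year = D/Q = 15,500 / 671 = 23.100

23.10 orders per year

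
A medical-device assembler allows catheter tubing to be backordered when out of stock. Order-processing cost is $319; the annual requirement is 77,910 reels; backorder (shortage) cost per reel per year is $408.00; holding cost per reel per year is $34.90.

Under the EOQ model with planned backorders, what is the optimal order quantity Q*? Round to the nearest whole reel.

Q* = √(2DS/H) · √((H + b)/b)
   = √(2 × 77,910 × 319 / 34.9) · √((34.9 + 408) / 408)
   = 1,193.423 × 1.0419 ≈ 1,243.42

1,243 reels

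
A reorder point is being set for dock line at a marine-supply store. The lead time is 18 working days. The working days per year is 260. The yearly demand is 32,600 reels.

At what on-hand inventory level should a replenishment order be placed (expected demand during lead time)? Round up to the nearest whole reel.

2,257 reels

Daily demand d = 32,600 / 260 = 125.385 reels/day
Demand during lead time = 125.385 × 18 = 2,256.92
Reorder point = 2,256.92 → round up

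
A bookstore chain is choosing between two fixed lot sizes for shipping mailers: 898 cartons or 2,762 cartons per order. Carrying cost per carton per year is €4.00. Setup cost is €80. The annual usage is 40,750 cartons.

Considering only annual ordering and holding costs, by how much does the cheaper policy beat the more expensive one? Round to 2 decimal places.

€1,278.01

Annual cost at Q: ordering D·S/Q plus holding Q·H/2.
TC(898) = (40,750/898)×80 + (898/2)×4 = €5,426.29
TC(2,762) = (40,750/2,762)×80 + (2,762/2)×4 = €6,704.30
Lots of 898 are cheaper by €1,278.01.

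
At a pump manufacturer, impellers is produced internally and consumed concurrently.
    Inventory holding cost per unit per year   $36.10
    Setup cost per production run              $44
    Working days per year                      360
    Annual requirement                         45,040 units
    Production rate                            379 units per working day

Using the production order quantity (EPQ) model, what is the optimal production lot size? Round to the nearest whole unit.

405 units

d = 45,040/360 = 125.1111 units/day;  effective holding cost H(1 − d/p) = 36.1·(1 − 125.1111/379) = 24.18308
Q* = √(2DS / H_eff) = √(2·45,040·44 / 24.18308) ≈ 404.84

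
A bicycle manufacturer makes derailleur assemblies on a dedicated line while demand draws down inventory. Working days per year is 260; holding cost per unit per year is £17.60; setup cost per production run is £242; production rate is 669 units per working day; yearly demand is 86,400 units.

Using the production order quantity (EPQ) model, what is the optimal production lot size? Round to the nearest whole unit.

2,173 units

d = 86,400/260 = 332.3077 units/day;  effective holding cost H(1 − d/p) = 17.6·(1 − 332.3077/669) = 8.85768
Q* = √(2DS / H_eff) = √(2·86,400·242 / 8.85768) ≈ 2,172.80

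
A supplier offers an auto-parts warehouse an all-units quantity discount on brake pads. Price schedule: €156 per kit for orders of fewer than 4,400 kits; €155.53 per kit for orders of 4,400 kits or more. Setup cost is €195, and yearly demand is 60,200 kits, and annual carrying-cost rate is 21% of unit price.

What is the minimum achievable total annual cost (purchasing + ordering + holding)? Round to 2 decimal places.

H₁ = 21%×€156 = €32.7600;  H₂ = 21%×€155.53 = €32.6613
EOQ₁ = √(2×60,200×195/32.7600) = 846.56  (< 4,400, feasible at tier 1)
EOQ₂ = √(2×60,200×195/32.6613) = 847.84  (< 4,400 → use Q = 4,400 at tier-2 price)
TC(tier 1 (EOQ₁), Q≈846.6) = €9,418,933.36
TC(tier 2, Q≈4,400.0) = €9,437,428.81
Minimum at tier 1 (EOQ₁): €9,418,933.36

€9,418,933.36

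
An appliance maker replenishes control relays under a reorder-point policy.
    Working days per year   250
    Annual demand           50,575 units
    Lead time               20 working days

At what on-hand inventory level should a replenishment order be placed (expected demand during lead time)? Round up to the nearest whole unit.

Daily demand d = 50,575 / 250 = 202.300 units/day
Demand during lead time = 202.300 × 20 = 4,046.00
Reorder point = 4,046.00 → round up

4,046 units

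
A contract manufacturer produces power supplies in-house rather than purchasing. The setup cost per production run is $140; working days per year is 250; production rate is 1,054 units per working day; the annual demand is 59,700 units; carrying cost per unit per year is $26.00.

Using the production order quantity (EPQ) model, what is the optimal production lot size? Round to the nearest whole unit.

912 units

Daily demand d = 59,700/250 = 238.800; p = 1054; 1 − d/p = 0.77343
EPQ = √(2DS / (H(1 − d/p)))
    = √(2 × 59,700 × 140 / (26 × 0.77343)) ≈ 911.73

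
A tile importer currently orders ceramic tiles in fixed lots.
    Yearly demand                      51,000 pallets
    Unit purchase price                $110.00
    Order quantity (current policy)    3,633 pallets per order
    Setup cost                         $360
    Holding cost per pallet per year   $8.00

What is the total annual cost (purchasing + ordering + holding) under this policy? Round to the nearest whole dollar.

$5,629,586

Ordering: D/Q × S = 51,000/3,633 × $360 = $5,053.67
Holding:  Q/2 × H = 3,633/2 × $8 = $14,532.00
Purchase cost = D·C = 51,000 × 110 = $5,610,000.00
Total = $5,053.67 + $14,532.00 + $5,610,000.00 = $5,629,585.67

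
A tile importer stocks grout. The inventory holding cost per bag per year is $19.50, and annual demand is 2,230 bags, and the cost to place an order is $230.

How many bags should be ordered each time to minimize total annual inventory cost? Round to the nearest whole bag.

EOQ = √(2DS/H) = √(2 × 2,230 × 230 / 19.5)
    = √(52,605.13) ≈ 229.36

229 bags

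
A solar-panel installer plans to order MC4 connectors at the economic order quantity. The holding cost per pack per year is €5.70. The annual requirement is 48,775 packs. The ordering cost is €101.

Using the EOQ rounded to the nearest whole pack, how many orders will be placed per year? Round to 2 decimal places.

Q* = √(2·D·S / H) = √(2·48,775·101 / 5.7) = √1,728,517.5 ≈ 1,314.73 → Q = 1,315
Orders per year = D/Q = 48,775 / 1,315 = 37.091

37.09 orders per year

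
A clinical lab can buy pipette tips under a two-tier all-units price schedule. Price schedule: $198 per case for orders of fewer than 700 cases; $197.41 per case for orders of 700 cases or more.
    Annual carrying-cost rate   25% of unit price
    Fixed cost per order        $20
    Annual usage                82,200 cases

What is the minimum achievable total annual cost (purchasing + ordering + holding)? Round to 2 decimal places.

$16,246,723.95

H₁ = 25%×$198 = $49.5000;  H₂ = 25%×$197.41 = $49.3525
EOQ₁ = √(2×82,200×20/49.5000) = 257.73  (< 700, feasible at tier 1)
EOQ₂ = √(2×82,200×20/49.3525) = 258.11  (< 700 → use Q = 700 at tier-2 price)
TC(tier 1 (EOQ₁), Q≈257.7) = $16,288,357.59
TC(tier 2, Q≈700.0) = $16,246,723.95
Minimum at tier 2: $16,246,723.95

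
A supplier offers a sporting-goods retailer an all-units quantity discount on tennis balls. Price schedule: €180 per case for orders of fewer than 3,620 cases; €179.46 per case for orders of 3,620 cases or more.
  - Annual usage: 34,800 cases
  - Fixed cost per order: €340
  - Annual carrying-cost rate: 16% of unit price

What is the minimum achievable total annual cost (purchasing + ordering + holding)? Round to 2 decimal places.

H₁ = 16%×€180 = €28.8000;  H₂ = 16%×€179.46 = €28.7136
EOQ₁ = √(2×34,800×340/28.8000) = 906.46  (< 3,620, feasible at tier 1)
EOQ₂ = √(2×34,800×340/28.7136) = 907.82  (< 3,620 → use Q = 3,620 at tier-2 price)
TC(tier 1 (EOQ₁), Q≈906.5) = €6,290,106.00
TC(tier 2, Q≈3,620.0) = €6,300,448.12
Minimum at tier 1 (EOQ₁): €6,290,106.00

€6,290,106.00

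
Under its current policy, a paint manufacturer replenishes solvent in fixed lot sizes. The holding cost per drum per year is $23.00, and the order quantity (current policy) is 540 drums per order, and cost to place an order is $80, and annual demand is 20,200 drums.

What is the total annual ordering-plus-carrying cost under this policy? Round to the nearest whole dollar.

$9,203

Annual ordering cost = (D/Q)·S = (20,200/540) × 80 = $2,992.59
Annual holding cost  = (Q/2)·H = (540/2) × 23 = $6,210.00
Total = $2,992.59 + $6,210.00 = $9,202.59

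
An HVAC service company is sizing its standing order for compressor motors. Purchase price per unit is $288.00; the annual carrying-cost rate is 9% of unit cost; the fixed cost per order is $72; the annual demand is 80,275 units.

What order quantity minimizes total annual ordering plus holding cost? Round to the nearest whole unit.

668 units

H = i·C = 0.09 × $288 = $25.9200 per unit-year
Optimal lot size Q* = (2 × 80,275 × $72 / $25.92)^½ ≈ 667.81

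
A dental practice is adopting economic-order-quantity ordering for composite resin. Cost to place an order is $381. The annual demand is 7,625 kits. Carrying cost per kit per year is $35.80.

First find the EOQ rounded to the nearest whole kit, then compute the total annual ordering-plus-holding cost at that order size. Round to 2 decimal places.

$14,422.45

2DS/H = 2·7,625·381/35.8 = 162,297.49
EOQ = √162,297.49 ≈ 402.86 → Q = 403 kits
Annual ordering cost = (D/Q)·S = (7,625/403) × 381 = $7,208.75
Annual holding cost  = (Q/2)·H = (403/2) × 35.8 = $7,213.70
Total = $7,208.75 + $7,213.70 = $14,422.45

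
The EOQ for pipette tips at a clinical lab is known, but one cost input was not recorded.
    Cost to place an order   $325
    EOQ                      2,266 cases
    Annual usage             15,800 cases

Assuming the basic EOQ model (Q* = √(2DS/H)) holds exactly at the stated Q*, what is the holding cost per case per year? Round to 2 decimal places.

$2.00

From Q* = √(2DS/H) ⇒ Q*² = 2DS/H.
H = 2DS / Q² = 2 × 15,800 × 325 / 2,266² = 2.0001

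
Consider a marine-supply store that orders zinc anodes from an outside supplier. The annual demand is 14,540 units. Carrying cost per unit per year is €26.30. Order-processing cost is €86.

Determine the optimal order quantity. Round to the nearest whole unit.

EOQ = √(2DS/H) = √(2 × 14,540 × 86 / 26.3)
    = √(95,090.49) ≈ 308.37

308 units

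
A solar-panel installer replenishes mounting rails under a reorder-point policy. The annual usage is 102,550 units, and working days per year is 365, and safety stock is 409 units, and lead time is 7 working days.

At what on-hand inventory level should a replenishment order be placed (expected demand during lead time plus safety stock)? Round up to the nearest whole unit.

Daily demand d = 102,550 / 365 = 280.959 units/day
Demand during lead time = 280.959 × 7 = 1,966.71
Reorder point = 1,966.71 + 409 = 2,375.71 → round up

2,376 units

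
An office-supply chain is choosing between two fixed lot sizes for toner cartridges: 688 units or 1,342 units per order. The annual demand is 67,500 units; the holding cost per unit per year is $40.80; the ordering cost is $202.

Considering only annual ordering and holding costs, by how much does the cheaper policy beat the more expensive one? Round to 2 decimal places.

$3,683.49

Annual cost at Q: ordering D·S/Q plus holding Q·H/2.
TC(688) = (67,500/688)×202 + (688/2)×40.8 = $33,853.51
TC(1,342) = (67,500/1,342)×202 + (1,342/2)×40.8 = $37,537.01
|ΔTC| = |$33,853.51 − $37,537.01| = $3,683.49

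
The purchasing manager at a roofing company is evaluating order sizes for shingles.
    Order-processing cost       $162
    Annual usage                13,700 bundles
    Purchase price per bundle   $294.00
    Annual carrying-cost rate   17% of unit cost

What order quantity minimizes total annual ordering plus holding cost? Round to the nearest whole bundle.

298 bundles

Carrying cost H = $294 × 17% = $49.9800/bundle/yr
EOQ = √(2DS/H) = √(2 × 13,700 × 162 / 49.98)
    = √(88,811.52) ≈ 298.01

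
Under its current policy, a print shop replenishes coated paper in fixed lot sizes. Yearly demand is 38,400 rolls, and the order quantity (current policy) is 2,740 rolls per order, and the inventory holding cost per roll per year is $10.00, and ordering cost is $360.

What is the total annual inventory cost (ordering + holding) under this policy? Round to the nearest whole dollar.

Orders/yr = 38,400/2,740 = 14.015; ordering cost = 14.015 × $360 = $5,045.26
Average inventory = 2,740/2 = 1370; holding cost = 1370 × $10 = $13,700.00
Total = $5,045.26 + $13,700.00 = $18,745.26

$18,745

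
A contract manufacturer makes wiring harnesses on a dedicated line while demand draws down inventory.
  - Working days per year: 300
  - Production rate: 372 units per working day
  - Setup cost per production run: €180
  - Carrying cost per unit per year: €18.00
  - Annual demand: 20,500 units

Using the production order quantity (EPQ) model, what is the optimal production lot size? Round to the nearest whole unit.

Daily demand d = 20,500/300 = 68.333; p = 372; 1 − d/p = 0.81631
EPQ = √(2DS / (H(1 − d/p)))
    = √(2 × 20,500 × 180 / (18 × 0.81631)) ≈ 708.70

709 units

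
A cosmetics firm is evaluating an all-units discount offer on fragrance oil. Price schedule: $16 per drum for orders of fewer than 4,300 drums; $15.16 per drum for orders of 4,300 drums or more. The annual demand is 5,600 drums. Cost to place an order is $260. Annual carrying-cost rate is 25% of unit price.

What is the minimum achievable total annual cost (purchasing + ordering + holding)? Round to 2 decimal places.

H₁ = 25%×$16 = $4.0000;  H₂ = 25%×$15.16 = $3.7900
EOQ₁ = √(2×5,600×260/4.0000) = 853.23  (< 4,300, feasible at tier 1)
EOQ₂ = √(2×5,600×260/3.7900) = 876.55  (< 4,300 → use Q = 4,300 at tier-2 price)
TC(tier 1 (EOQ₁), Q≈853.2) = $93,012.92
TC(tier 2, Q≈4,300.0) = $93,383.10
Minimum at tier 1 (EOQ₁): $93,012.92

$93,012.92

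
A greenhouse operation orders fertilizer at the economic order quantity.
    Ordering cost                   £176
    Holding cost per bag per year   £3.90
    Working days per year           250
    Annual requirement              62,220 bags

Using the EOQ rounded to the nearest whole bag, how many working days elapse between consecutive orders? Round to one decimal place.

9.5 days

Optimal lot size Q* = (2 × 62,220 × £176 / £3.9)^½ ≈ 2,369.76 → Q = 2,370 bags
Cycle time = (working days × Q)/D = (250 × 2,370) / 62,220 = 9.523 days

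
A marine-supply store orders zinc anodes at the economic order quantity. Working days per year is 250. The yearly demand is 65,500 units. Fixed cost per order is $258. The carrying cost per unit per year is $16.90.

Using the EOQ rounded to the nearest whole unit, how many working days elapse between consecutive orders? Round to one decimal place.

EOQ = √(2DS/H) = √(2 × 65,500 × 258 / 16.9)
    = √(1,999,881.66) ≈ 1,414.17 → Q = 1,414 units
Cycle time = (working days × Q)/D = (250 × 1,414) / 65,500 = 5.397 days

5.4 days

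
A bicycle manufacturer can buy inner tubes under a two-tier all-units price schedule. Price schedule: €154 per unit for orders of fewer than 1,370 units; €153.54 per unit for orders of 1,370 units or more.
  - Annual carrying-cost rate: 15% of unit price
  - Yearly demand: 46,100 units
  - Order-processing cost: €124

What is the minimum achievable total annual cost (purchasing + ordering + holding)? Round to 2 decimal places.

€7,098,142.79

H₁ = 15%×€154 = €23.1000;  H₂ = 15%×€153.54 = €23.0310
EOQ₁ = √(2×46,100×124/23.1000) = 703.51  (< 1,370, feasible at tier 1)
EOQ₂ = √(2×46,100×124/23.0310) = 704.56  (< 1,370 → use Q = 1,370 at tier-2 price)
TC(tier 1 (EOQ₁), Q≈703.5) = €7,115,651.08
TC(tier 2, Q≈1,370.0) = €7,098,142.79
Minimum at tier 2: €7,098,142.79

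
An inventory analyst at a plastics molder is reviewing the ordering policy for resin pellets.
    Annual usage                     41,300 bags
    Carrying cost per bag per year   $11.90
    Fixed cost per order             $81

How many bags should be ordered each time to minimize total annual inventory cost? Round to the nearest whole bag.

750 bags

EOQ = √(2DS/H) = √(2 × 41,300 × 81 / 11.9)
    = √(562,235.29) ≈ 749.82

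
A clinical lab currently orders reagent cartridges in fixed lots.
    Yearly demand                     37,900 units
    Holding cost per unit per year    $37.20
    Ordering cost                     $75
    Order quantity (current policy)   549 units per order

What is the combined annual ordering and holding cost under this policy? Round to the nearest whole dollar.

Annual ordering cost = (D/Q)·S = (37,900/549) × 75 = $5,177.60
Annual holding cost  = (Q/2)·H = (549/2) × 37.2 = $10,211.40
Total = $5,177.60 + $10,211.40 = $15,389.00

$15,389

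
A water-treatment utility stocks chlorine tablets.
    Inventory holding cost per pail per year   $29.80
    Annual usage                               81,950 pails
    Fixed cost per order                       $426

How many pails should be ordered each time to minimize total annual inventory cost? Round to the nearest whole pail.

1,531 pails

Q* = √(2·D·S / H) = √(2·81,950·426 / 29.8) = √2,343,000.0 ≈ 1,530.69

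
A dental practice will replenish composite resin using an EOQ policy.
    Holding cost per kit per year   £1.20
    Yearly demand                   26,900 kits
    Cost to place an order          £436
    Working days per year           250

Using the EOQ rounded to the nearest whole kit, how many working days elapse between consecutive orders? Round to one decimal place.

41.1 days

2DS/H = 2·26,900·436/1.2 = 19,547,333.33
EOQ = √19,547,333.33 ≈ 4,421.24 → Q = 4,421 kits
Cycle time = (working days × Q)/D = (250 × 4,421) / 26,900 = 41.087 days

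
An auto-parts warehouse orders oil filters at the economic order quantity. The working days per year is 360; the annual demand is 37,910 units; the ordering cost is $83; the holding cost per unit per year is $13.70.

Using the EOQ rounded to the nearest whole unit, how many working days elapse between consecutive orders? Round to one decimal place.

Optimal lot size Q* = (2 × 37,910 × $83 / $13.7)^½ ≈ 677.75 → Q = 678 units
T = Q/D × 360 days = 678/37,910 × 360 = 6.438 days

6.4 days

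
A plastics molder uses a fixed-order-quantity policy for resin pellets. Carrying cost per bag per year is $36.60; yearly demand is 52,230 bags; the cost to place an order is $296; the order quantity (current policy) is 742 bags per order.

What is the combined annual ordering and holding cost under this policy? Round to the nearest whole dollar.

$34,414

Annual ordering cost = (D/Q)·S = (52,230/742) × 296 = $20,835.69
Annual holding cost  = (Q/2)·H = (742/2) × 36.6 = $13,578.60
Total = $20,835.69 + $13,578.60 = $34,414.29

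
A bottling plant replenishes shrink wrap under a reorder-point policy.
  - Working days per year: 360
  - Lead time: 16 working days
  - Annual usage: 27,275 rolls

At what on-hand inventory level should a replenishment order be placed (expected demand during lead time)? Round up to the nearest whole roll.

1,213 rolls

Daily demand d = 27,275 / 360 = 75.764 rolls/day
Demand during lead time = 75.764 × 16 = 1,212.22
Reorder point = 1,212.22 → round up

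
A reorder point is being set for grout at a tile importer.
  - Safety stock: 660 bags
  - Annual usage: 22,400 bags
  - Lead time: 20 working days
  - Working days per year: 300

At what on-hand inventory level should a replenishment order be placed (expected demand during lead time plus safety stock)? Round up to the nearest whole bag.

Daily demand d = 22,400 / 300 = 74.667 bags/day
Demand during lead time = 74.667 × 20 = 1,493.33
Reorder point = 1,493.33 + 660 = 2,153.33 → round up

2,154 bags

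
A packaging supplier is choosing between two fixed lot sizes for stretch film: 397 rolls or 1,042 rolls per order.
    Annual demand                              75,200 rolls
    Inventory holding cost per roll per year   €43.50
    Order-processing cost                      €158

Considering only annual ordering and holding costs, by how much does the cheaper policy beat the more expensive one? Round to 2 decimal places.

For each Q, cost = (D/Q)·S + (Q/2)·H.
TC(397) = (75,200/397)×158 + (397/2)×43.5 = €38,563.21
TC(1,042) = (75,200/1,042)×158 + (1,042/2)×43.5 = €34,066.19
|ΔTC| = |€38,563.21 − €34,066.19| = €4,497.03

€4,497.03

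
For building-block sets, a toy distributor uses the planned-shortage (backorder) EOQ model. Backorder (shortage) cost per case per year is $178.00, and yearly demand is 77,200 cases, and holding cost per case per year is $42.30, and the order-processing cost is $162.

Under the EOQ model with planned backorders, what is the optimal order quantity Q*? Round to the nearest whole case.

Basic EOQ = √(2·77,200·162/42.3) = 768.973
Backorder adjustment √((H+b)/b) = √((42.3+178)/178) = 1.1125
Q* = 768.973 × 1.1125 ≈ 855.48

855 cases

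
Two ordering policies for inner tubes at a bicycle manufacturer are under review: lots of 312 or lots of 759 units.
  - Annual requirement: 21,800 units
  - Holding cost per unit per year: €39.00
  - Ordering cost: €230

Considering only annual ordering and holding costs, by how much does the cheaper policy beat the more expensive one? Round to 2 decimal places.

Annual cost at Q: ordering D·S/Q plus holding Q·H/2.
TC(312) = (21,800/312)×230 + (312/2)×39 = €22,154.51
TC(759) = (21,800/759)×230 + (759/2)×39 = €21,406.56
Cheaper: Q = 759.  Difference = €747.95

€747.95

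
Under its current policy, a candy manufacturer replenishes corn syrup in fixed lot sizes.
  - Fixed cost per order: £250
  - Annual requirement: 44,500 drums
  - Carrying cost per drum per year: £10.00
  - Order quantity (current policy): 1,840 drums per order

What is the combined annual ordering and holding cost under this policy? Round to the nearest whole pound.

Ordering: D/Q × S = 44,500/1,840 × £250 = £6,046.20
Holding:  Q/2 × H = 1,840/2 × £10 = £9,200.00
Total = £6,046.20 + £9,200.00 = £15,246.20

£15,246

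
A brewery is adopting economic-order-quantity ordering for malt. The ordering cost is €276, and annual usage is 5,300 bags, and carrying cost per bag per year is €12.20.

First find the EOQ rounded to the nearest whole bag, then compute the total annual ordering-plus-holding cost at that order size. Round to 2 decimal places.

Q* = √(2·D·S / H) = √(2·5,300·276 / 12.2) = √239,803.3 ≈ 489.70 → Q = 490 bags
Annual ordering cost = (D/Q)·S = (5,300/490) × 276 = €2,985.31
Annual holding cost  = (Q/2)·H = (490/2) × 12.2 = €2,989.00
Total = €2,985.31 + €2,989.00 = €5,974.31

€5,974.31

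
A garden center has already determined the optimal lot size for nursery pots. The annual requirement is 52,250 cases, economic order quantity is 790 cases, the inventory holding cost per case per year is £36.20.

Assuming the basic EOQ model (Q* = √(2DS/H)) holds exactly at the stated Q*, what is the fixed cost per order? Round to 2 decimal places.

£216.20

EOQ relation: Q² = 2DS/H, so rearrange for the unknown.
S = Q²H / (2D) = 790² × 36.2 / (2 × 52,250) = 216.1954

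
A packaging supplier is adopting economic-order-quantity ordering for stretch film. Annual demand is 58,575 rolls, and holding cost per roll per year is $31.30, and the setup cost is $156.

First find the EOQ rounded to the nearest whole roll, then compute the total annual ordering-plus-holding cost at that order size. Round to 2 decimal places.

$23,916.94

Q* = √(2·D·S / H) = √(2·58,575·156 / 31.3) = √583,878.6 ≈ 764.12 → Q = 764 rolls
Ordering: D/Q × S = 58,575/764 × $156 = $11,960.34
Holding:  Q/2 × H = 764/2 × $31.3 = $11,956.60
Total = $11,960.34 + $11,956.60 = $23,916.94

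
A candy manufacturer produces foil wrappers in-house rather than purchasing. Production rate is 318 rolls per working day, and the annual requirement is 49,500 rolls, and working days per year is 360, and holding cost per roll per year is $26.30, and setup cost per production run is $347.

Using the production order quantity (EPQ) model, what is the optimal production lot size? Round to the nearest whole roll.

d = 49,500/360 = 137.5000 rolls/day;  effective holding cost H(1 − d/p) = 26.3·(1 − 137.5000/318) = 14.92814
Q* = √(2DS / H_eff) = √(2·49,500·347 / 14.92814) ≈ 1,516.98

1,517 rolls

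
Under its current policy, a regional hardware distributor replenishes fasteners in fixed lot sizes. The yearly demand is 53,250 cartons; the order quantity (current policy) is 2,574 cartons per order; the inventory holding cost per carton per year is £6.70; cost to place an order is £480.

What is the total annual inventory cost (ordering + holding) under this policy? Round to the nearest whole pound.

Ordering: D/Q × S = 53,250/2,574 × £480 = £9,930.07
Holding:  Q/2 × H = 2,574/2 × £6.7 = £8,622.90
Total = £9,930.07 + £8,622.90 = £18,552.97

£18,553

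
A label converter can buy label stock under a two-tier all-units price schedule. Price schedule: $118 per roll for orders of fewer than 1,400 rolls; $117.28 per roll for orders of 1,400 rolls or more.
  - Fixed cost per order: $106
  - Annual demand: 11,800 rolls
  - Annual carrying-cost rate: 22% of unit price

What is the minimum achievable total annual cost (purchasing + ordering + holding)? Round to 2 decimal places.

$1,400,458.63

H₁ = 22%×$118 = $25.9600;  H₂ = 22%×$117.28 = $25.8016
EOQ₁ = √(2×11,800×106/25.9600) = 310.42  (< 1,400, feasible at tier 1)
EOQ₂ = √(2×11,800×106/25.8016) = 311.38  (< 1,400 → use Q = 1,400 at tier-2 price)
TC(tier 1 (EOQ₁), Q≈310.4) = $1,400,458.63
TC(tier 2, Q≈1,400.0) = $1,402,858.55
Minimum at tier 1 (EOQ₁): $1,400,458.63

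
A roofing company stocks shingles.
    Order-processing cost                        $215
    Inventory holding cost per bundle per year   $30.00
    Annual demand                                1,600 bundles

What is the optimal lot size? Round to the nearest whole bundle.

Optimal lot size Q* = (2 × 1,600 × $215 / $30)^½ ≈ 151.44

151 bundles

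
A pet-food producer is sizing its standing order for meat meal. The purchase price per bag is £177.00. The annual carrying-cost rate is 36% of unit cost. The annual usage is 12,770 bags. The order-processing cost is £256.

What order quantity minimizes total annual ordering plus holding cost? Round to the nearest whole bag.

320 bags

H = i·C = 0.36 × £177 = £63.7200 per bag-year
Q* = √(2·D·S / H) = √(2·12,770·256 / 63.72) = √102,608.9 ≈ 320.33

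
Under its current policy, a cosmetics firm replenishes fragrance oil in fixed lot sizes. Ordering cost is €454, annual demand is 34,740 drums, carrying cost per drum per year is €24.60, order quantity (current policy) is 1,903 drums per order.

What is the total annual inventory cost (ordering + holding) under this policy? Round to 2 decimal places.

Orders/yr = 34,740/1,903 = 18.255; ordering cost = 18.255 × €454 = €8,287.95
Average inventory = 1,903/2 = 951.5; holding cost = 951.5 × €24.6 = €23,406.90
Total = €8,287.95 + €23,406.90 = €31,694.85

€31,694.85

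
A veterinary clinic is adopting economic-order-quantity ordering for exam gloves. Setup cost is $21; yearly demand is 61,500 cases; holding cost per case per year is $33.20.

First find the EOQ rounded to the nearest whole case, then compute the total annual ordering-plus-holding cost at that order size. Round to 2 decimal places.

EOQ = √(2DS/H) = √(2 × 61,500 × 21 / 33.2)
    = √(77,801.20) ≈ 278.93 → Q = 279 cases
Ordering: D/Q × S = 61,500/279 × $21 = $4,629.03
Holding:  Q/2 × H = 279/2 × $33.2 = $4,631.40
Total = $4,629.03 + $4,631.40 = $9,260.43

$9,260.43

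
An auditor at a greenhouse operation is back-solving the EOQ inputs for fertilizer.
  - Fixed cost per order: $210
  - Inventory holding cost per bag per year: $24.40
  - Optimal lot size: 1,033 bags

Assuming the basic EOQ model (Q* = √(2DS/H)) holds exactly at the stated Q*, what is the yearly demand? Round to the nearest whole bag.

EOQ relation: Q² = 2DS/H, so rearrange for the unknown.
D = Q²H / (2S) = 1,033² × 24.4 / (2 × 210) = 61,992.79

61,993 bags per year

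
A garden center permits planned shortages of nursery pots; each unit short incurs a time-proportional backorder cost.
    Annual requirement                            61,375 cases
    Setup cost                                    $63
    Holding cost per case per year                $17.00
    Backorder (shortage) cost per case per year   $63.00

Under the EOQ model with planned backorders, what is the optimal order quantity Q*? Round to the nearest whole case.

760 cases

Q* = √(2DS/H) · √((H + b)/b)
   = √(2 × 61,375 × 63 / 17) · √((17 + 63) / 63)
   = 674.461 × 1.1269 ≈ 760.03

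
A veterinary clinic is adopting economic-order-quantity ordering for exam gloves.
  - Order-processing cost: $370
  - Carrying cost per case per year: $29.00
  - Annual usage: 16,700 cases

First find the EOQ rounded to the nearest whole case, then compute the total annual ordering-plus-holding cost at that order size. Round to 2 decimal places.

Optimal lot size Q* = (2 × 16,700 × $370 / $29)^½ ≈ 652.79 → Q = 653 cases
Orders/yr = 16,700/653 = 25.574; ordering cost = 25.574 × $370 = $9,462.48
Average inventory = 653/2 = 326.5; holding cost = 326.5 × $29 = $9,468.50
Total = $9,462.48 + $9,468.50 = $18,930.98

$18,930.98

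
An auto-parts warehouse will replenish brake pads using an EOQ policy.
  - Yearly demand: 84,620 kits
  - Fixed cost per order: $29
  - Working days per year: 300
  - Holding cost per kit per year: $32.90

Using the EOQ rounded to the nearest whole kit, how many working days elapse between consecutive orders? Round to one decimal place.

1.4 days

EOQ = √(2DS/H) = √(2 × 84,620 × 29 / 32.9)
    = √(149,178.12) ≈ 386.24 → Q = 386 kits
T = Q/D × 300 days = 386/84,620 × 300 = 1.368 days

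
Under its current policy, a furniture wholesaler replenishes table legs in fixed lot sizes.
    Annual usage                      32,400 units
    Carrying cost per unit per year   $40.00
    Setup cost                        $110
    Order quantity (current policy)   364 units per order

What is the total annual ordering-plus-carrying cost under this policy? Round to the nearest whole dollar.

Orders/yr = 32,400/364 = 89.011; ordering cost = 89.011 × $110 = $9,791.21
Average inventory = 364/2 = 182; holding cost = 182 × $40 = $7,280.00
Total = $9,791.21 + $7,280.00 = $17,071.21

$17,071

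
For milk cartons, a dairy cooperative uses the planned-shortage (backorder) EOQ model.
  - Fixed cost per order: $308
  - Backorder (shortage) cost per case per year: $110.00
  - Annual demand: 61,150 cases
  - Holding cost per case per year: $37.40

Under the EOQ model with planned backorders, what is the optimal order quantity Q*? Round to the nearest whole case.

1,162 cases

Basic EOQ = √(2·61,150·308/37.4) = 1,003.582
Backorder adjustment √((H+b)/b) = √((37.4+110)/110) = 1.1576
Q* = 1,003.582 × 1.1576 ≈ 1,161.73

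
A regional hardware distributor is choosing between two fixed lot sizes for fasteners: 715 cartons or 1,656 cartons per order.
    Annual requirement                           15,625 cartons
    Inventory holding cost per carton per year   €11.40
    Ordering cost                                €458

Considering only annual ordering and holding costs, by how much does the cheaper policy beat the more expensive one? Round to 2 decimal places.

TC(Q) = (D/Q)S + (Q/2)H
TC(715) = (15,625/715)×458 + (715/2)×11.4 = €14,084.24
TC(1,656) = (15,625/1,656)×458 + (1,656/2)×11.4 = €13,760.61
Lots of 1,656 are cheaper by €323.63.

€323.63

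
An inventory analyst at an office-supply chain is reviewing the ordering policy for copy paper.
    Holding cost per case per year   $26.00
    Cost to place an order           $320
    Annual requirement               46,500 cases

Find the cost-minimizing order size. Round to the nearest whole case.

2DS/H = 2·46,500·320/26 = 1,144,615.38
EOQ = √1,144,615.38 ≈ 1,069.87

1,070 cases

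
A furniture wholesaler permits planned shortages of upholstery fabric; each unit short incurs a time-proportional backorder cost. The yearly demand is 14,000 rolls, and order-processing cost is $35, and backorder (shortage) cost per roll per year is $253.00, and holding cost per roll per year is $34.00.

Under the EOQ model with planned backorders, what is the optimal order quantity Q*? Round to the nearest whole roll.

Basic EOQ = √(2·14,000·35/34) = 169.775
Backorder adjustment √((H+b)/b) = √((34+253)/253) = 1.0651
Q* = 169.775 × 1.0651 ≈ 180.82

181 rolls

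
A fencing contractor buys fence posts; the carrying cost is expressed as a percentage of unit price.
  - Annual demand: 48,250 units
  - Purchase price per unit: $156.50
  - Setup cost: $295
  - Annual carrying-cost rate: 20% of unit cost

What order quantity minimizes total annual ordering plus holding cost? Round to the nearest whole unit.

Holding cost per unit per year: H = 20% × $156.5 = $31.3000
EOQ = √(2DS/H) = √(2 × 48,250 × 295 / 31.3)
    = √(909,504.79) ≈ 953.68

954 units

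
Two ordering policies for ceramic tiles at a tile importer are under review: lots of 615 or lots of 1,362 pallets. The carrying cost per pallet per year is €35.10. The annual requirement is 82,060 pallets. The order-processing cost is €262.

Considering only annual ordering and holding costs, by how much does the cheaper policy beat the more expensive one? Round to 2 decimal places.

Annual cost at Q: ordering D·S/Q plus holding Q·H/2.
TC(615) = (82,060/615)×262 + (615/2)×35.1 = €45,752.14
TC(1,362) = (82,060/1,362)×262 + (1,362/2)×35.1 = €39,688.50
Lots of 1,362 are cheaper by €6,063.64.

€6,063.64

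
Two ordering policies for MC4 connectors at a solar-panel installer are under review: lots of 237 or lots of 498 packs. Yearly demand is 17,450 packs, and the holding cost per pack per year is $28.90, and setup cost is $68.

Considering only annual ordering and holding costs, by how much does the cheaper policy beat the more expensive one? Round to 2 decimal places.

For each Q, cost = (D/Q)·S + (Q/2)·H.
TC(237) = (17,450/237)×68 + (237/2)×28.9 = $8,431.40
TC(498) = (17,450/498)×68 + (498/2)×28.9 = $9,578.83
|ΔTC| = |$8,431.40 − $9,578.83| = $1,147.43

$1,147.43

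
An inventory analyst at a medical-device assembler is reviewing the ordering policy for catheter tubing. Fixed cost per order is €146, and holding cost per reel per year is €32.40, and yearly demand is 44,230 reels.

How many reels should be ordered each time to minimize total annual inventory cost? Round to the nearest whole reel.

631 reels

Q* = √(2·D·S / H) = √(2·44,230·146 / 32.4) = √398,616.0 ≈ 631.36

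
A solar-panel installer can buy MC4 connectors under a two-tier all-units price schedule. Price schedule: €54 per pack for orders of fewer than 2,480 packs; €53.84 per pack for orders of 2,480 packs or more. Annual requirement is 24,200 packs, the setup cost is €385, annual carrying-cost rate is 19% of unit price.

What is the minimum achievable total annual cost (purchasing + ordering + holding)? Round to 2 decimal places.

€1,319,369.56

H₁ = 19%×€54 = €10.2600;  H₂ = 19%×€53.84 = €10.2296
EOQ₁ = √(2×24,200×385/10.2600) = 1,347.66  (< 2,480, feasible at tier 1)
EOQ₂ = √(2×24,200×385/10.2296) = 1,349.66  (< 2,480 → use Q = 2,480 at tier-2 price)
TC(tier 1 (EOQ₁), Q≈1,347.7) = €1,320,626.96
TC(tier 2, Q≈2,480.0) = €1,319,369.56
Minimum at tier 2: €1,319,369.56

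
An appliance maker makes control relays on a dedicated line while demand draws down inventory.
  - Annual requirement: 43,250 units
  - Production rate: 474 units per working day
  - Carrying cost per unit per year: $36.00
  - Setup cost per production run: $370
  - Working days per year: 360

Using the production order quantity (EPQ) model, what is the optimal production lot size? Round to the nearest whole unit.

1,091 units

d = 43,250/360 = 120.1389 units/day;  effective holding cost H(1 − d/p) = 36·(1 − 120.1389/474) = 26.87553
Q* = √(2DS / H_eff) = √(2·43,250·370 / 26.87553) ≈ 1,091.27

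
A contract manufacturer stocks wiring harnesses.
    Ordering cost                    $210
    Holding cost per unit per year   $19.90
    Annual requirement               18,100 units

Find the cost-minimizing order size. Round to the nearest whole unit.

Q* = √(2·D·S / H) = √(2·18,100·210 / 19.9) = √382,010.1 ≈ 618.07

618 units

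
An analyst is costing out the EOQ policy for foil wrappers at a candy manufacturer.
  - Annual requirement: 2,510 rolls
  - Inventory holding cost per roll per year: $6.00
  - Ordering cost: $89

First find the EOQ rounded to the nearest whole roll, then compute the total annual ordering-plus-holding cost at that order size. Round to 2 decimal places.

$1,637.28

Q* = √(2·D·S / H) = √(2·2,510·89 / 6) = √74,463.3 ≈ 272.88 → Q = 273 rolls
Annual ordering cost = (D/Q)·S = (2,510/273) × 89 = $818.28
Annual holding cost  = (Q/2)·H = (273/2) × 6 = $819.00
Total = $818.28 + $819.00 = $1,637.28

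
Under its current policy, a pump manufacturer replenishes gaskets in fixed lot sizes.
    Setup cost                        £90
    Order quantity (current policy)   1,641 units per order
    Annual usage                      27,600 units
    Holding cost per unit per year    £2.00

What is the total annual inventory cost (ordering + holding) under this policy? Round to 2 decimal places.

Ordering: D/Q × S = 27,600/1,641 × £90 = £1,513.71
Holding:  Q/2 × H = 1,641/2 × £2 = £1,641.00
Total = £1,513.71 + £1,641.00 = £3,154.71

£3,154.71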